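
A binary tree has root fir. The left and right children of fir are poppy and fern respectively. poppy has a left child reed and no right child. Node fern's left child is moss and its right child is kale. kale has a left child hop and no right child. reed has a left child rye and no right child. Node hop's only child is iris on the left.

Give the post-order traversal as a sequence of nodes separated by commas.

rye, reed, poppy, moss, iris, hop, kale, fern, fir

Post-order visits the left subtree, then the right subtree, then the node.
At fir: go left to poppy.
  At poppy: go left to reed.
    At reed: go left to rye.
      rye is a leaf — visit rye.
    At reed: no right child.
    Visit reed.
  At poppy: no right child.
  Visit poppy.
At fir: go right to fern.
  At fern: go left to moss.
    moss is a leaf — visit moss.
  At fern: go right to kale.
    At kale: go left to hop.
      At hop: go left to iris.
        iris is a leaf — visit iris.
      At hop: no right child.
      Visit hop.
    At kale: no right child.
    Visit kale.
  Visit fern.
Visit fir.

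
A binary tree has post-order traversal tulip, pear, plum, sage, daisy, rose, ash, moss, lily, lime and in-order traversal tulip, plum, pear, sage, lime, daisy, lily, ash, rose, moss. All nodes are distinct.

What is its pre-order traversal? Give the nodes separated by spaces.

The last element of post-order is the root; it splits in-order into left and right subtrees.
Root lime: left subtree has 4 nodes {tulip, plum, pear, sage}, right has 5 {daisy, lily, ash, rose, moss}.
  Root sage: left subtree has 3 nodes {tulip, plum, pear}, right has 0 { }.
    Root plum: left subtree has 1 node {tulip}, right has 1 {pear}.
  Root lily: left subtree has 1 node {daisy}, right has 3 {ash, rose, moss}.
    Root moss: left subtree has 2 nodes {ash, rose}, right has 0 { }.
      Root ash: left subtree has 0 nodes { }, right has 1 {rose}.

lime sage plum tulip pear lily daisy moss ash rose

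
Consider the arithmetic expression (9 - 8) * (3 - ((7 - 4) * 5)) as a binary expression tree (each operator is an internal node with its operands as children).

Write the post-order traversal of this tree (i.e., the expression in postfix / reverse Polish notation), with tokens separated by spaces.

9 8 - 3 7 4 - 5 * - *

Post-order on an expression tree gives postfix notation: for each operator, emit left operand, right operand, then the operator.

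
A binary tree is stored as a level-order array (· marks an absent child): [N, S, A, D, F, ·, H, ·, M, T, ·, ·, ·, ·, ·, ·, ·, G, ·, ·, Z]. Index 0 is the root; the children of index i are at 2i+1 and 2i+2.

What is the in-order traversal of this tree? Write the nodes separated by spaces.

D G M S T Z F N A H

In-order visits the left subtree, then the node, then the right subtree.
At N: go left to S.
  At S: go left to D.
    At D: no left child.
    Visit D.
    At D: go right to M.
      At M: go left to G.
        G is a leaf — visit G.
      Visit M.
      At M: no right child.
  Visit S.
  At S: go right to F.
    At F: go left to T.
      At T: no left child.
      Visit T.
      At T: go right to Z.
        Z is a leaf — visit Z.
    Visit F.
    At F: no right child.
Visit N.
At N: go right to A.
  At A: no left child.
  Visit A.
  At A: go right to H.
    H is a leaf — visit H.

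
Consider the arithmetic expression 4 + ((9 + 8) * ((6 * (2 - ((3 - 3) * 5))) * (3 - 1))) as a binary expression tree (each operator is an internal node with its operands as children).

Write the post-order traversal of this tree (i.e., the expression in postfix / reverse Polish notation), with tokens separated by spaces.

Post-order on an expression tree gives postfix notation: for each operator, emit left operand, right operand, then the operator.

4 9 8 + 6 2 3 3 - 5 * - * 3 1 - * * +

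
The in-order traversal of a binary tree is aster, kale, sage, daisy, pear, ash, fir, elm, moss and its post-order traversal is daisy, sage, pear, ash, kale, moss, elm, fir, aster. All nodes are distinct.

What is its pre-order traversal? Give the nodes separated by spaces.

The last element of post-order is the root; it splits in-order into left and right subtrees.
Root aster: left subtree has 0 nodes { }, right has 8 {kale, sage, daisy, pear, ash, fir, elm, moss}.
  Root fir: left subtree has 5 nodes {kale, sage, daisy, pear, ash}, right has 2 {elm, moss}.
    Root kale: left subtree has 0 nodes { }, right has 4 {sage, daisy, pear, ash}.
      Root ash: left subtree has 3 nodes {sage, daisy, pear}, right has 0 { }.
        Root pear: left subtree has 2 nodes {sage, daisy}, right has 0 { }.
          Root sage: left subtree has 0 nodes { }, right has 1 {daisy}.
    Root elm: left subtree has 0 nodes { }, right has 1 {moss}.

aster fir kale ash pear sage daisy elm moss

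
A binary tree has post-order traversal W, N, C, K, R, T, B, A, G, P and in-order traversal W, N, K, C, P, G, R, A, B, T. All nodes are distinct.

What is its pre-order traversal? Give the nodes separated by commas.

The last element of post-order is the root; it splits in-order into left and right subtrees.
Root P: left subtree has 4 nodes {W, N, K, C}, right has 5 {G, R, A, B, T}.
  Root K: left subtree has 2 nodes {W, N}, right has 1 {C}.
    Root N: left subtree has 1 node {W}, right has 0 { }.
  Root G: left subtree has 0 nodes { }, right has 4 {R, A, B, T}.
    Root A: left subtree has 1 node {R}, right has 2 {B, T}.
      Root B: left subtree has 0 nodes { }, right has 1 {T}.

P, K, N, W, C, G, A, R, B, T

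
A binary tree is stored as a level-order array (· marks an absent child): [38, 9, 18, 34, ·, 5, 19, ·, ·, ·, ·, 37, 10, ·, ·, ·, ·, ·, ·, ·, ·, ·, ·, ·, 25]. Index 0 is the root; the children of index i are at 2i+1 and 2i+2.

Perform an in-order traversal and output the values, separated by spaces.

In-order visits the left subtree, then the node, then the right subtree.
At 38: go left to 9.
  At 9: go left to 34.
    34 is a leaf — visit 34.
  Visit 9.
  At 9: no right child.
Visit 38.
At 38: go right to 18.
  At 18: go left to 5.
    At 5: go left to 37.
      At 37: no left child.
      Visit 37.
      At 37: go right to 25.
        25 is a leaf — visit 25.
    Visit 5.
    At 5: go right to 10.
      10 is a leaf — visit 10.
  Visit 18.
  At 18: go right to 19.
    19 is a leaf — visit 19.

34 9 38 37 25 5 10 18 19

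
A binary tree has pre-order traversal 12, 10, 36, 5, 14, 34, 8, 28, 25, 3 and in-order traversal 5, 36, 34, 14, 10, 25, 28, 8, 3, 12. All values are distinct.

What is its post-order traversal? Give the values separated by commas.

The first element of pre-order is the root; it splits in-order into left and right subtrees.
Root 12: left subtree has 9 nodes {5, 36, 34, 14, 10, 25, 28, 8, 3}, right has 0 { }.
  Root 10: left subtree has 4 nodes {5, 36, 34, 14}, right has 4 {25, 28, 8, 3}.
    Root 36: left subtree has 1 node {5}, right has 2 {34, 14}.
      Root 14: left subtree has 1 node {34}, right has 0 { }.
    Root 8: left subtree has 2 nodes {25, 28}, right has 1 {3}.
      Root 28: left subtree has 1 node {25}, right has 0 { }.

5, 34, 14, 36, 25, 28, 3, 8, 10, 12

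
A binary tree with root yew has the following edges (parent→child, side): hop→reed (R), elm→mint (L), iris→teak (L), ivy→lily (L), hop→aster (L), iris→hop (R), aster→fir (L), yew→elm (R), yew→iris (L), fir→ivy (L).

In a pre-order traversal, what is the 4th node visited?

Pre-order visits the node, then its left subtree, then its right subtree.
Visit yew.
At yew: go left to iris.
  Visit iris.
  At iris: go left to teak.
    teak is a leaf — visit teak.
  At iris: go right to hop.
    Visit hop.
    At hop: go left to aster.
      Visit aster.
      At aster: go left to fir.
        Visit fir.
        At fir: go left to ivy.
          Visit ivy.
          At ivy: go left to lily.
            lily is a leaf — visit lily.
          At ivy: no right child.
        At fir: no right child.
      At aster: no right child.
    At hop: go right to reed.
      reed is a leaf — visit reed.
At yew: go right to elm.
  Visit elm.
  At elm: go left to mint.
    mint is a leaf — visit mint.
  At elm: no right child.
Full pre-order sequence: yew, iris, teak, hop, aster, fir, ivy, lily, reed, elm, mint.

hop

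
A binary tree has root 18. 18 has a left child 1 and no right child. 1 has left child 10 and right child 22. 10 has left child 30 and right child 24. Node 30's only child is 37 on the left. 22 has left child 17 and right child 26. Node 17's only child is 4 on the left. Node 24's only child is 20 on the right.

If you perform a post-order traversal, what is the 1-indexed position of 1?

10

Post-order visits the left subtree, then the right subtree, then the node.
At 18: go left to 1.
  At 1: go left to 10.
    At 10: go left to 30.
      At 30: go left to 37.
        37 is a leaf — visit 37.
      At 30: no right child.
      Visit 30.
    At 10: go right to 24.
      At 24: no left child.
      At 24: go right to 20.
        20 is a leaf — visit 20.
      Visit 24.
    Visit 10.
  At 1: go right to 22.
    At 22: go left to 17.
      At 17: go left to 4.
        4 is a leaf — visit 4.
      At 17: no right child.
      Visit 17.
    At 22: go right to 26.
      26 is a leaf — visit 26.
    Visit 22.
  Visit 1.
At 18: no right child.
Visit 18.
Full post-order sequence: 37, 30, 20, 24, 10, 4, 17, 26, 22, 1, 18.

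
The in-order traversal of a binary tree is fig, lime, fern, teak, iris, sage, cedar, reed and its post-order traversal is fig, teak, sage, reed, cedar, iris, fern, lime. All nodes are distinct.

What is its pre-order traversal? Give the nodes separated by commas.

The last element of post-order is the root; it splits in-order into left and right subtrees.
Root lime: left subtree has 1 node {fig}, right has 6 {fern, teak, iris, sage, cedar, reed}.
  Root fern: left subtree has 0 nodes { }, right has 5 {teak, iris, sage, cedar, reed}.
    Root iris: left subtree has 1 node {teak}, right has 3 {sage, cedar, reed}.
      Root cedar: left subtree has 1 node {sage}, right has 1 {reed}.

lime, fig, fern, iris, teak, cedar, sage, reed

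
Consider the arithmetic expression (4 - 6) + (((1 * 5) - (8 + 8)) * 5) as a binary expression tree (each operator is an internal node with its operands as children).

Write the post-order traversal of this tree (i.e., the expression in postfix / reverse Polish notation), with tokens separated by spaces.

4 6 - 1 5 * 8 8 + - 5 * +

Post-order on an expression tree gives postfix notation: for each operator, emit left operand, right operand, then the operator.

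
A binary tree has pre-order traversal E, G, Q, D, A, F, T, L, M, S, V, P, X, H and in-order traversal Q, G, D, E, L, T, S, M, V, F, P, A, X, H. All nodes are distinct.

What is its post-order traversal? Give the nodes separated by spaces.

Q D G L S V M T P F H X A E

The first element of pre-order is the root; it splits in-order into left and right subtrees.
Root E: left subtree has 3 nodes {Q, G, D}, right has 10 {L, T, S, M, V, F, P, A, X, H}.
  Root G: left subtree has 1 node {Q}, right has 1 {D}.
  Root A: left subtree has 7 nodes {L, T, S, M, V, F, P}, right has 2 {X, H}.
    Root F: left subtree has 5 nodes {L, T, S, M, V}, right has 1 {P}.
      Root T: left subtree has 1 node {L}, right has 3 {S, M, V}.
        Root M: left subtree has 1 node {S}, right has 1 {V}.
    Root X: left subtree has 0 nodes { }, right has 1 {H}.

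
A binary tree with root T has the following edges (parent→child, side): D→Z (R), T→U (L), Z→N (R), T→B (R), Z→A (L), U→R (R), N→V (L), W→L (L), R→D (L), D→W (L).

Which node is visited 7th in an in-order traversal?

V

In-order visits the left subtree, then the node, then the right subtree.
At T: go left to U.
  At U: no left child.
  Visit U.
  At U: go right to R.
    At R: go left to D.
      At D: go left to W.
        At W: go left to L.
          L is a leaf — visit L.
        Visit W.
        At W: no right child.
      Visit D.
      At D: go right to Z.
        At Z: go left to A.
          A is a leaf — visit A.
        Visit Z.
        At Z: go right to N.
          At N: go left to V.
            V is a leaf — visit V.
          Visit N.
          At N: no right child.
    Visit R.
    At R: no right child.
Visit T.
At T: go right to B.
  B is a leaf — visit B.
Full in-order sequence: U, L, W, D, A, Z, V, N, R, T, B.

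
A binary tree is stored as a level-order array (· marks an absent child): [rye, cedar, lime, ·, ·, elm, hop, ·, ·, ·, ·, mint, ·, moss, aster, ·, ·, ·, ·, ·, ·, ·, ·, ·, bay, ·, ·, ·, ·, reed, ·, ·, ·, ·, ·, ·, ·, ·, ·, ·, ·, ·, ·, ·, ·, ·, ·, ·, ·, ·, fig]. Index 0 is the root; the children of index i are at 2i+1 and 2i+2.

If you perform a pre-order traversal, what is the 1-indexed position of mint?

5

Pre-order visits the node, then its left subtree, then its right subtree.
Visit rye.
At rye: go left to cedar.
  cedar is a leaf — visit cedar.
At rye: go right to lime.
  Visit lime.
  At lime: go left to elm.
    Visit elm.
    At elm: go left to mint.
      Visit mint.
      At mint: no left child.
      At mint: go right to bay.
        Visit bay.
        At bay: no left child.
        At bay: go right to fig.
          fig is a leaf — visit fig.
    At elm: no right child.
  At lime: go right to hop.
    Visit hop.
    At hop: go left to moss.
      moss is a leaf — visit moss.
    At hop: go right to aster.
      Visit aster.
      At aster: go left to reed.
        reed is a leaf — visit reed.
      At aster: no right child.
Full pre-order sequence: rye, cedar, lime, elm, mint, bay, fig, hop, moss, aster, reed.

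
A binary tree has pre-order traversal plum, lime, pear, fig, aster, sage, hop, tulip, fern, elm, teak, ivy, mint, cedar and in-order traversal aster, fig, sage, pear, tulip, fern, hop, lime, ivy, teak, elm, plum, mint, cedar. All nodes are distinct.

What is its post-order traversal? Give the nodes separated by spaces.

The first element of pre-order is the root; it splits in-order into left and right subtrees.
Root plum: left subtree has 11 nodes {aster, fig, sage, pear, tulip, fern, hop, lime, ivy, teak, elm}, right has 2 {mint, cedar}.
  Root lime: left subtree has 7 nodes {aster, fig, sage, pear, tulip, fern, hop}, right has 3 {ivy, teak, elm}.
    Root pear: left subtree has 3 nodes {aster, fig, sage}, right has 3 {tulip, fern, hop}.
      Root fig: left subtree has 1 node {aster}, right has 1 {sage}.
      Root hop: left subtree has 2 nodes {tulip, fern}, right has 0 { }.
        Root tulip: left subtree has 0 nodes { }, right has 1 {fern}.
    Root elm: left subtree has 2 nodes {ivy, teak}, right has 0 { }.
      Root teak: left subtree has 1 node {ivy}, right has 0 { }.
  Root mint: left subtree has 0 nodes { }, right has 1 {cedar}.

aster sage fig fern tulip hop pear ivy teak elm lime cedar mint plum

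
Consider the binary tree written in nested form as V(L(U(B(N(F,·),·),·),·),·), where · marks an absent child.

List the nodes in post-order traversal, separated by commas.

F, N, B, U, L, V

Post-order visits the left subtree, then the right subtree, then the node.
At V: go left to L.
  At L: go left to U.
    At U: go left to B.
      At B: go left to N.
        At N: go left to F.
          F is a leaf — visit F.
        At N: no right child.
        Visit N.
      At B: no right child.
      Visit B.
    At U: no right child.
    Visit U.
  At L: no right child.
  Visit L.
At V: no right child.
Visit V.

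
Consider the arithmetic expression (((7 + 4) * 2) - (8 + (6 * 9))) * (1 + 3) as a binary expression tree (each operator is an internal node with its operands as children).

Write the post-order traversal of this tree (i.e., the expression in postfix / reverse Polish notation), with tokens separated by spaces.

7 4 + 2 * 8 6 9 * + - 1 3 + *

Post-order on an expression tree gives postfix notation: for each operator, emit left operand, right operand, then the operator.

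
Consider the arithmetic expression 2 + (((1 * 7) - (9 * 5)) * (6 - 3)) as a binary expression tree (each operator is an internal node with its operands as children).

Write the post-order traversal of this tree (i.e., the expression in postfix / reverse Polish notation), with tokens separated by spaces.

2 1 7 * 9 5 * - 6 3 - * +

Post-order on an expression tree gives postfix notation: for each operator, emit left operand, right operand, then the operator.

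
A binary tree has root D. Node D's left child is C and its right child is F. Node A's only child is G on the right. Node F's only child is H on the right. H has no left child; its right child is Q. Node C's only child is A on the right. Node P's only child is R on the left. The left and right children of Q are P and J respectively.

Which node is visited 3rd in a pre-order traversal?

Pre-order visits the node, then its left subtree, then its right subtree.
Visit D.
At D: go left to C.
  Visit C.
  At C: no left child.
  At C: go right to A.
    Visit A.
    At A: no left child.
    At A: go right to G.
      G is a leaf — visit G.
At D: go right to F.
  Visit F.
  At F: no left child.
  At F: go right to H.
    Visit H.
    At H: no left child.
    At H: go right to Q.
      Visit Q.
      At Q: go left to P.
        Visit P.
        At P: go left to R.
          R is a leaf — visit R.
        At P: no right child.
      At Q: go right to J.
        J is a leaf — visit J.
Full pre-order sequence: D, C, A, G, F, H, Q, P, R, J.

A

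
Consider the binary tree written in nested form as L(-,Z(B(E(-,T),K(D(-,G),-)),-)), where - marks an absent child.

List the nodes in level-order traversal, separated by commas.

L, Z, B, E, K, T, D, G

Level-order visits nodes level by level from the root, left to right within each level.
Level 0: L
Level 1: Z
Level 2: B
Level 3: E, K
Level 4: T, D
Level 5: G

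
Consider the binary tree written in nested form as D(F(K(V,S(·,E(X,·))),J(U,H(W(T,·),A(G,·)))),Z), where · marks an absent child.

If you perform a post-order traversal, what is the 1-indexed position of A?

Post-order visits the left subtree, then the right subtree, then the node.
At D: go left to F.
  At F: go left to K.
    At K: go left to V.
      V is a leaf — visit V.
    At K: go right to S.
      At S: no left child.
      At S: go right to E.
        At E: go left to X.
          X is a leaf — visit X.
        At E: no right child.
        Visit E.
      Visit S.
    Visit K.
  At F: go right to J.
    At J: go left to U.
      U is a leaf — visit U.
    At J: go right to H.
      At H: go left to W.
        At W: go left to T.
          T is a leaf — visit T.
        At W: no right child.
        Visit W.
      At H: go right to A.
        At A: go left to G.
          G is a leaf — visit G.
        At A: no right child.
        Visit A.
      Visit H.
    Visit J.
  Visit F.
At D: go right to Z.
  Z is a leaf — visit Z.
Visit D.
Full post-order sequence: V, X, E, S, K, U, T, W, G, A, H, J, F, Z, D.

10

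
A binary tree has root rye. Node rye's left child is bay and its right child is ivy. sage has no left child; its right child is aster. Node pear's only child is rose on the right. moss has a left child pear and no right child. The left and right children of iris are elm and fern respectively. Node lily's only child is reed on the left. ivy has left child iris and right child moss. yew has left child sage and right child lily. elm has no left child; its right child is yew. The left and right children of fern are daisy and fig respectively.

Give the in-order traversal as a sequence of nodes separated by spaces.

bay rye elm sage aster yew reed lily iris daisy fern fig ivy pear rose moss

In-order visits the left subtree, then the node, then the right subtree.
At rye: go left to bay.
  bay is a leaf — visit bay.
Visit rye.
At rye: go right to ivy.
  At ivy: go left to iris.
    At iris: go left to elm.
      At elm: no left child.
      Visit elm.
      At elm: go right to yew.
        At yew: go left to sage.
          At sage: no left child.
          Visit sage.
          At sage: go right to aster.
            aster is a leaf — visit aster.
        Visit yew.
        At yew: go right to lily.
          At lily: go left to reed.
            reed is a leaf — visit reed.
          Visit lily.
          At lily: no right child.
    Visit iris.
    At iris: go right to fern.
      At fern: go left to daisy.
        daisy is a leaf — visit daisy.
      Visit fern.
      At fern: go right to fig.
        fig is a leaf — visit fig.
  Visit ivy.
  At ivy: go right to moss.
    At moss: go left to pear.
      At pear: no left child.
      Visit pear.
      At pear: go right to rose.
        rose is a leaf — visit rose.
    Visit moss.
    At moss: no right child.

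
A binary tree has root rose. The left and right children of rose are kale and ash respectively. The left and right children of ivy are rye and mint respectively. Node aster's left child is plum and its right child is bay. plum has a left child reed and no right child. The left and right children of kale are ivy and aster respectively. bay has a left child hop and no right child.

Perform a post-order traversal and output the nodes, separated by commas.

Post-order visits the left subtree, then the right subtree, then the node.
At rose: go left to kale.
  At kale: go left to ivy.
    At ivy: go left to rye.
      rye is a leaf — visit rye.
    At ivy: go right to mint.
      mint is a leaf — visit mint.
    Visit ivy.
  At kale: go right to aster.
    At aster: go left to plum.
      At plum: go left to reed.
        reed is a leaf — visit reed.
      At plum: no right child.
      Visit plum.
    At aster: go right to bay.
      At bay: go left to hop.
        hop is a leaf — visit hop.
      At bay: no right child.
      Visit bay.
    Visit aster.
  Visit kale.
At rose: go right to ash.
  ash is a leaf — visit ash.
Visit rose.

rye, mint, ivy, reed, plum, hop, bay, aster, kale, ash, rose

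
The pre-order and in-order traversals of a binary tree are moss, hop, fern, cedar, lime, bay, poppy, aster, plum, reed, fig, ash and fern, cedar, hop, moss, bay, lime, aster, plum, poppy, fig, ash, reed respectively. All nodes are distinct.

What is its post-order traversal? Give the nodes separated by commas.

The first element of pre-order is the root; it splits in-order into left and right subtrees.
Root moss: left subtree has 3 nodes {fern, cedar, hop}, right has 8 {bay, lime, aster, plum, poppy, fig, ash, reed}.
  Root hop: left subtree has 2 nodes {fern, cedar}, right has 0 { }.
    Root fern: left subtree has 0 nodes { }, right has 1 {cedar}.
  Root lime: left subtree has 1 node {bay}, right has 6 {aster, plum, poppy, fig, ash, reed}.
    Root poppy: left subtree has 2 nodes {aster, plum}, right has 3 {fig, ash, reed}.
      Root aster: left subtree has 0 nodes { }, right has 1 {plum}.
      Root reed: left subtree has 2 nodes {fig, ash}, right has 0 { }.
        Root fig: left subtree has 0 nodes { }, right has 1 {ash}.

cedar, fern, hop, bay, plum, aster, ash, fig, reed, poppy, lime, moss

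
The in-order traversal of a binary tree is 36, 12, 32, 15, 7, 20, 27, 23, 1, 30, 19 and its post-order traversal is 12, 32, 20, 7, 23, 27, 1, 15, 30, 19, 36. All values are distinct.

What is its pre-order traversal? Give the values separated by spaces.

36 19 30 15 32 12 1 27 7 20 23

The last element of post-order is the root; it splits in-order into left and right subtrees.
Root 36: left subtree has 0 nodes { }, right has 10 {12, 32, 15, 7, 20, 27, 23, 1, 30, 19}.
  Root 19: left subtree has 9 nodes {12, 32, 15, 7, 20, 27, 23, 1, 30}, right has 0 { }.
    Root 30: left subtree has 8 nodes {12, 32, 15, 7, 20, 27, 23, 1}, right has 0 { }.
      Root 15: left subtree has 2 nodes {12, 32}, right has 5 {7, 20, 27, 23, 1}.
        Root 32: left subtree has 1 node {12}, right has 0 { }.
        Root 1: left subtree has 4 nodes {7, 20, 27, 23}, right has 0 { }.
          Root 27: left subtree has 2 nodes {7, 20}, right has 1 {23}.
            Root 7: left subtree has 0 nodes { }, right has 1 {20}.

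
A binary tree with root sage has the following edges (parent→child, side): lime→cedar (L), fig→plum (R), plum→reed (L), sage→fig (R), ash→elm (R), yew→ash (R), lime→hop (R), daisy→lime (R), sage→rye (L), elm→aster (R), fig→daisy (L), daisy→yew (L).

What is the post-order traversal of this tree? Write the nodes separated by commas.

Post-order visits the left subtree, then the right subtree, then the node.
At sage: go left to rye.
  rye is a leaf — visit rye.
At sage: go right to fig.
  At fig: go left to daisy.
    At daisy: go left to yew.
      At yew: no left child.
      At yew: go right to ash.
        At ash: no left child.
        At ash: go right to elm.
          At elm: no left child.
          At elm: go right to aster.
            aster is a leaf — visit aster.
          Visit elm.
        Visit ash.
      Visit yew.
    At daisy: go right to lime.
      At lime: go left to cedar.
        cedar is a leaf — visit cedar.
      At lime: go right to hop.
        hop is a leaf — visit hop.
      Visit lime.
    Visit daisy.
  At fig: go right to plum.
    At plum: go left to reed.
      reed is a leaf — visit reed.
    At plum: no right child.
    Visit plum.
  Visit fig.
Visit sage.

rye, aster, elm, ash, yew, cedar, hop, lime, daisy, reed, plum, fig, sage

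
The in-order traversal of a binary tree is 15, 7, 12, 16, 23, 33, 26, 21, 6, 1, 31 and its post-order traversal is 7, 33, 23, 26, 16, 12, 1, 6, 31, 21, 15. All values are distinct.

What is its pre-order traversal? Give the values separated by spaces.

15 21 12 7 16 26 23 33 31 6 1

The last element of post-order is the root; it splits in-order into left and right subtrees.
Root 15: left subtree has 0 nodes { }, right has 10 {7, 12, 16, 23, 33, 26, 21, 6, 1, 31}.
  Root 21: left subtree has 6 nodes {7, 12, 16, 23, 33, 26}, right has 3 {6, 1, 31}.
    Root 12: left subtree has 1 node {7}, right has 4 {16, 23, 33, 26}.
      Root 16: left subtree has 0 nodes { }, right has 3 {23, 33, 26}.
        Root 26: left subtree has 2 nodes {23, 33}, right has 0 { }.
          Root 23: left subtree has 0 nodes { }, right has 1 {33}.
    Root 31: left subtree has 2 nodes {6, 1}, right has 0 { }.
      Root 6: left subtree has 0 nodes { }, right has 1 {1}.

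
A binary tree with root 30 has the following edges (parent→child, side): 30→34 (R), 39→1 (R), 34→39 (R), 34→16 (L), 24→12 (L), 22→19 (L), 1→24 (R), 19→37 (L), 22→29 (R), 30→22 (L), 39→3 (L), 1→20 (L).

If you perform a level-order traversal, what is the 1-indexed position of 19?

Level-order visits nodes level by level from the root, left to right within each level.
Level 0: 30
Level 1: 22, 34
Level 2: 19, 29, 16, 39
Level 3: 37, 3, 1
Level 4: 20, 24
Level 5: 12
Full level-order sequence: 30, 22, 34, 19, 29, 16, 39, 37, 3, 1, 20, 24, 12.

4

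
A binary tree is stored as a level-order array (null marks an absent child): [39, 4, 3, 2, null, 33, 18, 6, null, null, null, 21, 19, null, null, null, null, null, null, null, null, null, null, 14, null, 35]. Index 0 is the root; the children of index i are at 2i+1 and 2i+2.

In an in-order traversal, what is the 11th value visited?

18

In-order visits the left subtree, then the node, then the right subtree.
At 39: go left to 4.
  At 4: go left to 2.
    At 2: go left to 6.
      6 is a leaf — visit 6.
    Visit 2.
    At 2: no right child.
  Visit 4.
  At 4: no right child.
Visit 39.
At 39: go right to 3.
  At 3: go left to 33.
    At 33: go left to 21.
      At 21: go left to 14.
        14 is a leaf — visit 14.
      Visit 21.
      At 21: no right child.
    Visit 33.
    At 33: go right to 19.
      At 19: go left to 35.
        35 is a leaf — visit 35.
      Visit 19.
      At 19: no right child.
  Visit 3.
  At 3: go right to 18.
    18 is a leaf — visit 18.
Full in-order sequence: 6, 2, 4, 39, 14, 21, 33, 35, 19, 3, 18.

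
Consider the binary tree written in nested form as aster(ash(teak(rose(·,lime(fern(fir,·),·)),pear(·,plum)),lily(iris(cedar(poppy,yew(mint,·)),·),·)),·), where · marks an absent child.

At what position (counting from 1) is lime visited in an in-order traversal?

4

In-order visits the left subtree, then the node, then the right subtree.
At aster: go left to ash.
  At ash: go left to teak.
    At teak: go left to rose.
      At rose: no left child.
      Visit rose.
      At rose: go right to lime.
        At lime: go left to fern.
          At fern: go left to fir.
            fir is a leaf — visit fir.
          Visit fern.
          At fern: no right child.
        Visit lime.
        At lime: no right child.
    Visit teak.
    At teak: go right to pear.
      At pear: no left child.
      Visit pear.
      At pear: go right to plum.
        plum is a leaf — visit plum.
  Visit ash.
  At ash: go right to lily.
    At lily: go left to iris.
      At iris: go left to cedar.
        At cedar: go left to poppy.
          poppy is a leaf — visit poppy.
        Visit cedar.
        At cedar: go right to yew.
          At yew: go left to mint.
            mint is a leaf — visit mint.
          Visit yew.
          At yew: no right child.
      Visit iris.
      At iris: no right child.
    Visit lily.
    At lily: no right child.
Visit aster.
At aster: no right child.
Full in-order sequence: rose, fir, fern, lime, teak, pear, plum, ash, poppy, cedar, mint, yew, iris, lily, aster.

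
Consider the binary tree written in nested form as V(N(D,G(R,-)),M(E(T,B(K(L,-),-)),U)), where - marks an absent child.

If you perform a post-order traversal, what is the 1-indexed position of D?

Post-order visits the left subtree, then the right subtree, then the node.
At V: go left to N.
  At N: go left to D.
    D is a leaf — visit D.
  At N: go right to G.
    At G: go left to R.
      R is a leaf — visit R.
    At G: no right child.
    Visit G.
  Visit N.
At V: go right to M.
  At M: go left to E.
    At E: go left to T.
      T is a leaf — visit T.
    At E: go right to B.
      At B: go left to K.
        At K: go left to L.
          L is a leaf — visit L.
        At K: no right child.
        Visit K.
      At B: no right child.
      Visit B.
    Visit E.
  At M: go right to U.
    U is a leaf — visit U.
  Visit M.
Visit V.
Full post-order sequence: D, R, G, N, T, L, K, B, E, U, M, V.

1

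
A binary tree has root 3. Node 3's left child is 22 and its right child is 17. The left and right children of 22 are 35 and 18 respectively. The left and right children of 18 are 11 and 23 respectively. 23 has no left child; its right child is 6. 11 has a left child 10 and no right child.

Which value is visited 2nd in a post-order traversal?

10

Post-order visits the left subtree, then the right subtree, then the node.
At 3: go left to 22.
  At 22: go left to 35.
    35 is a leaf — visit 35.
  At 22: go right to 18.
    At 18: go left to 11.
      At 11: go left to 10.
        10 is a leaf — visit 10.
      At 11: no right child.
      Visit 11.
    At 18: go right to 23.
      At 23: no left child.
      At 23: go right to 6.
        6 is a leaf — visit 6.
      Visit 23.
    Visit 18.
  Visit 22.
At 3: go right to 17.
  17 is a leaf — visit 17.
Visit 3.
Full post-order sequence: 35, 10, 11, 6, 23, 18, 22, 17, 3.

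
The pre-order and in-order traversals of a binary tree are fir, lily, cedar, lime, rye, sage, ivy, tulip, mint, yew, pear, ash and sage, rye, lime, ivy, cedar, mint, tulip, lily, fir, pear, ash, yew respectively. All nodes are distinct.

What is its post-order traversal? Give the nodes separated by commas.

sage, rye, ivy, lime, mint, tulip, cedar, lily, ash, pear, yew, fir

The first element of pre-order is the root; it splits in-order into left and right subtrees.
Root fir: left subtree has 8 nodes {sage, rye, lime, ivy, cedar, mint, tulip, lily}, right has 3 {pear, ash, yew}.
  Root lily: left subtree has 7 nodes {sage, rye, lime, ivy, cedar, mint, tulip}, right has 0 { }.
    Root cedar: left subtree has 4 nodes {sage, rye, lime, ivy}, right has 2 {mint, tulip}.
      Root lime: left subtree has 2 nodes {sage, rye}, right has 1 {ivy}.
        Root rye: left subtree has 1 node {sage}, right has 0 { }.
      Root tulip: left subtree has 1 node {mint}, right has 0 { }.
  Root yew: left subtree has 2 nodes {pear, ash}, right has 0 { }.
    Root pear: left subtree has 0 nodes { }, right has 1 {ash}.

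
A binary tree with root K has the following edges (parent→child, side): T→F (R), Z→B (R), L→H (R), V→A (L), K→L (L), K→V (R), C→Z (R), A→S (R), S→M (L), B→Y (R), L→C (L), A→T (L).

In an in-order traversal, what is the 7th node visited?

K

In-order visits the left subtree, then the node, then the right subtree.
At K: go left to L.
  At L: go left to C.
    At C: no left child.
    Visit C.
    At C: go right to Z.
      At Z: no left child.
      Visit Z.
      At Z: go right to B.
        At B: no left child.
        Visit B.
        At B: go right to Y.
          Y is a leaf — visit Y.
  Visit L.
  At L: go right to H.
    H is a leaf — visit H.
Visit K.
At K: go right to V.
  At V: go left to A.
    At A: go left to T.
      At T: no left child.
      Visit T.
      At T: go right to F.
        F is a leaf — visit F.
    Visit A.
    At A: go right to S.
      At S: go left to M.
        M is a leaf — visit M.
      Visit S.
      At S: no right child.
  Visit V.
  At V: no right child.
Full in-order sequence: C, Z, B, Y, L, H, K, T, F, A, M, S, V.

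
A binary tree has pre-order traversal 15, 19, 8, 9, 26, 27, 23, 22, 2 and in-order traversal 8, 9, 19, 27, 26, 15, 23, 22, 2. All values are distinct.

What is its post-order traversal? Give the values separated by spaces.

9 8 27 26 19 2 22 23 15

The first element of pre-order is the root; it splits in-order into left and right subtrees.
Root 15: left subtree has 5 nodes {8, 9, 19, 27, 26}, right has 3 {23, 22, 2}.
  Root 19: left subtree has 2 nodes {8, 9}, right has 2 {27, 26}.
    Root 8: left subtree has 0 nodes { }, right has 1 {9}.
    Root 26: left subtree has 1 node {27}, right has 0 { }.
  Root 23: left subtree has 0 nodes { }, right has 2 {22, 2}.
    Root 22: left subtree has 0 nodes { }, right has 1 {2}.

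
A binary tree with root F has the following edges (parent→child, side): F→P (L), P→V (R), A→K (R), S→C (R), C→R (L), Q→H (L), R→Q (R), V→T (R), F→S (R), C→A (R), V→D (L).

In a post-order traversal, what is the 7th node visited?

R

Post-order visits the left subtree, then the right subtree, then the node.
At F: go left to P.
  At P: no left child.
  At P: go right to V.
    At V: go left to D.
      D is a leaf — visit D.
    At V: go right to T.
      T is a leaf — visit T.
    Visit V.
  Visit P.
At F: go right to S.
  At S: no left child.
  At S: go right to C.
    At C: go left to R.
      At R: no left child.
      At R: go right to Q.
        At Q: go left to H.
          H is a leaf — visit H.
        At Q: no right child.
        Visit Q.
      Visit R.
    At C: go right to A.
      At A: no left child.
      At A: go right to K.
        K is a leaf — visit K.
      Visit A.
    Visit C.
  Visit S.
Visit F.
Full post-order sequence: D, T, V, P, H, Q, R, K, A, C, S, F.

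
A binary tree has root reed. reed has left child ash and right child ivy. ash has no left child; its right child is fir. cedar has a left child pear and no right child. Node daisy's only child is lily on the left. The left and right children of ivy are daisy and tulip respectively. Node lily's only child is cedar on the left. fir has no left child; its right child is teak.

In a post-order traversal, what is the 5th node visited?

cedar

Post-order visits the left subtree, then the right subtree, then the node.
At reed: go left to ash.
  At ash: no left child.
  At ash: go right to fir.
    At fir: no left child.
    At fir: go right to teak.
      teak is a leaf — visit teak.
    Visit fir.
  Visit ash.
At reed: go right to ivy.
  At ivy: go left to daisy.
    At daisy: go left to lily.
      At lily: go left to cedar.
        At cedar: go left to pear.
          pear is a leaf — visit pear.
        At cedar: no right child.
        Visit cedar.
      At lily: no right child.
      Visit lily.
    At daisy: no right child.
    Visit daisy.
  At ivy: go right to tulip.
    tulip is a leaf — visit tulip.
  Visit ivy.
Visit reed.
Full post-order sequence: teak, fir, ash, pear, cedar, lily, daisy, tulip, ivy, reed.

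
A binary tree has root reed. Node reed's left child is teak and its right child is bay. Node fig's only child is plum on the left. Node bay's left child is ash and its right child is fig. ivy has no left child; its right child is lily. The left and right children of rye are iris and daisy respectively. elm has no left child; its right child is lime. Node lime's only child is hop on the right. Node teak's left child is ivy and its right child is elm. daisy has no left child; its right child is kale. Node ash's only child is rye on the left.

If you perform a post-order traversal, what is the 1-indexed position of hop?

3

Post-order visits the left subtree, then the right subtree, then the node.
At reed: go left to teak.
  At teak: go left to ivy.
    At ivy: no left child.
    At ivy: go right to lily.
      lily is a leaf — visit lily.
    Visit ivy.
  At teak: go right to elm.
    At elm: no left child.
    At elm: go right to lime.
      At lime: no left child.
      At lime: go right to hop.
        hop is a leaf — visit hop.
      Visit lime.
    Visit elm.
  Visit teak.
At reed: go right to bay.
  At bay: go left to ash.
    At ash: go left to rye.
      At rye: go left to iris.
        iris is a leaf — visit iris.
      At rye: go right to daisy.
        At daisy: no left child.
        At daisy: go right to kale.
          kale is a leaf — visit kale.
        Visit daisy.
      Visit rye.
    At ash: no right child.
    Visit ash.
  At bay: go right to fig.
    At fig: go left to plum.
      plum is a leaf — visit plum.
    At fig: no right child.
    Visit fig.
  Visit bay.
Visit reed.
Full post-order sequence: lily, ivy, hop, lime, elm, teak, iris, kale, daisy, rye, ash, plum, fig, bay, reed.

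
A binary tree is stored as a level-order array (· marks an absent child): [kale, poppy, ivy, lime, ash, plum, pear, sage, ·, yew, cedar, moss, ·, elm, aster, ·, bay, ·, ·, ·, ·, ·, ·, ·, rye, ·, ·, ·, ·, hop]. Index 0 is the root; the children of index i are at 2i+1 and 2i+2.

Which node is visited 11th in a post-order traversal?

elm

Post-order visits the left subtree, then the right subtree, then the node.
At kale: go left to poppy.
  At poppy: go left to lime.
    At lime: go left to sage.
      At sage: no left child.
      At sage: go right to bay.
        bay is a leaf — visit bay.
      Visit sage.
    At lime: no right child.
    Visit lime.
  At poppy: go right to ash.
    At ash: go left to yew.
      yew is a leaf — visit yew.
    At ash: go right to cedar.
      cedar is a leaf — visit cedar.
    Visit ash.
  Visit poppy.
At kale: go right to ivy.
  At ivy: go left to plum.
    At plum: go left to moss.
      At moss: no left child.
      At moss: go right to rye.
        rye is a leaf — visit rye.
      Visit moss.
    At plum: no right child.
    Visit plum.
  At ivy: go right to pear.
    At pear: go left to elm.
      elm is a leaf — visit elm.
    At pear: go right to aster.
      At aster: go left to hop.
        hop is a leaf — visit hop.
      At aster: no right child.
      Visit aster.
    Visit pear.
  Visit ivy.
Visit kale.
Full post-order sequence: bay, sage, lime, yew, cedar, ash, poppy, rye, moss, plum, elm, hop, aster, pear, ivy, kale.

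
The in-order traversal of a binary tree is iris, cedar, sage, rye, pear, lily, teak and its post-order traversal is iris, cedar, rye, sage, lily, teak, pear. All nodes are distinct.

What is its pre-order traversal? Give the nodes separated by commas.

pear, sage, cedar, iris, rye, teak, lily

The last element of post-order is the root; it splits in-order into left and right subtrees.
Root pear: left subtree has 4 nodes {iris, cedar, sage, rye}, right has 2 {lily, teak}.
  Root sage: left subtree has 2 nodes {iris, cedar}, right has 1 {rye}.
    Root cedar: left subtree has 1 node {iris}, right has 0 { }.
  Root teak: left subtree has 1 node {lily}, right has 0 { }.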